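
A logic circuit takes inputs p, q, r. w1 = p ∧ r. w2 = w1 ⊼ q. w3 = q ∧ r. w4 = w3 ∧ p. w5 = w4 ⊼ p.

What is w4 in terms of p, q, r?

(q ∧ r) ∧ p

w3 = q ∧ r
w4 = w3 ∧ p = (q ∧ r) ∧ p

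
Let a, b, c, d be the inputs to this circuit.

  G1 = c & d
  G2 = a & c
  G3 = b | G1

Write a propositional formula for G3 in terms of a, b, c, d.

b | (c & d)

G1 = c & d
G3 = b | G1 = b | (c & d)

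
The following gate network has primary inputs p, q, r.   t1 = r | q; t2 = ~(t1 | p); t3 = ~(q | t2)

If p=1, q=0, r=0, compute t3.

t1 = 0 | 0 = 0
t2 = ~(0 | 1) = 0
t3 = ~(0 | 0) = 1

1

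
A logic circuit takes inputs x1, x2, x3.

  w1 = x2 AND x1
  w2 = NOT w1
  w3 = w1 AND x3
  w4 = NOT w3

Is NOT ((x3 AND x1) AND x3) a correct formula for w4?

w1 = x2 AND x1
w3 = w1 AND x3 = (x2 AND x1) AND x3
w4 = NOT w3 = NOT ((x2 AND x1) AND x3)
At x1=1, x2=0, x3=1: circuit gives 1, formula gives 0.

No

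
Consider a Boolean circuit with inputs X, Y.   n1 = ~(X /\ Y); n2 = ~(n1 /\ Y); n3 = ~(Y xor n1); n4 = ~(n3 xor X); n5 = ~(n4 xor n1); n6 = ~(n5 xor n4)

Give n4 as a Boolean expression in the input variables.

n1 = ~(X /\ Y)
n3 = ~(Y xor n1) = ~(Y xor (~(X /\ Y)))
n4 = ~(n3 xor X) = ~((~(Y xor (~(X /\ Y)))) xor X)

~((~(Y xor (~(X /\ Y)))) xor X)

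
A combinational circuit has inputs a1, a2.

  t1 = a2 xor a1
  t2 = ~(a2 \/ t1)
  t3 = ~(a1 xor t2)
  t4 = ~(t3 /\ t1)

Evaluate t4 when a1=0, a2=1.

0

t1 = 1 xor 0 = 1
t2 = ~(1 \/ 1) = 0
t3 = ~(0 xor 0) = 1
t4 = ~(1 /\ 1) = 0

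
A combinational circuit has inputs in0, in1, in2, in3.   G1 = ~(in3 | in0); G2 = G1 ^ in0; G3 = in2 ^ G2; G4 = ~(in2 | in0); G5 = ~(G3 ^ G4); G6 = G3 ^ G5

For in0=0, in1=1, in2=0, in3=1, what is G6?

G1 = ~(1 | 0) = 0
G2 = 0 ^ 0 = 0
G3 = 0 ^ 0 = 0
G4 = ~(0 | 0) = 1
G5 = ~(0 ^ 1) = 0
G6 = 0 ^ 0 = 0

0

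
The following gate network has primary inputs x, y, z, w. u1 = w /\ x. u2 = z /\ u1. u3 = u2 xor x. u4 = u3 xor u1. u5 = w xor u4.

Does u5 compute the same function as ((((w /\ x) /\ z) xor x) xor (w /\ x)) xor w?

Yes

u1 = w /\ x
u2 = z /\ u1 = z /\ (w /\ x)
u3 = u2 xor x = (z /\ (w /\ x)) xor x
u4 = u3 xor u1 = ((z /\ (w /\ x)) xor x) xor (w /\ x)
u5 = w xor u4 = w xor (((z /\ (w /\ x)) xor x) xor (w /\ x))
At x=0, y=0, z=0, w=0: circuit gives 0, formula gives 0.
At x=0, y=0, z=0, w=1: circuit gives 1, formula gives 1.
Agrees on all 16 inputs.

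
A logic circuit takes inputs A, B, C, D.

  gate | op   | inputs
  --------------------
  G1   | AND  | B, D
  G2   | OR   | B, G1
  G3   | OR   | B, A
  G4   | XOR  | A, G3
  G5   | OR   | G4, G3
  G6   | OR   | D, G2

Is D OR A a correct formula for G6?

G1 = B AND D
G2 = B OR G1 = B OR (B AND D)
G6 = D OR G2 = D OR (B OR (B AND D))
At A=0, B=1, C=0, D=0: circuit gives 1, formula gives 0.

No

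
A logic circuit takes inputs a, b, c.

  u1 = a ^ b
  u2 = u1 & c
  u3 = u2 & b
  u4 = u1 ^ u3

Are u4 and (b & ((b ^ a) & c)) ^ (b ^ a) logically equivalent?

u1 = a ^ b
u2 = u1 & c = (a ^ b) & c
u3 = u2 & b = ((a ^ b) & c) & b
u4 = u1 ^ u3 = (a ^ b) ^ (((a ^ b) & c) & b)
At a=0, b=0, c=0: circuit gives 0, formula gives 0.
At a=0, b=1, c=0: circuit gives 1, formula gives 1.
Agrees on all 8 inputs.

Yes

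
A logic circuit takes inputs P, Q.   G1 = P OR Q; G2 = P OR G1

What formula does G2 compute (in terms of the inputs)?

G1 = P OR Q
G2 = P OR G1 = P OR (P OR Q)

P OR (P OR Q)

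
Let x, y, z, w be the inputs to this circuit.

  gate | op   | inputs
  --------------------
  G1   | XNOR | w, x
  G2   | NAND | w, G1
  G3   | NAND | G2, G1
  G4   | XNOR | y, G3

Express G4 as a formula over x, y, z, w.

y XNOR ((w NAND (w XNOR x)) NAND (w XNOR x))

G1 = w XNOR x
G2 = w NAND G1 = w NAND (w XNOR x)
G3 = G2 NAND G1 = (w NAND (w XNOR x)) NAND (w XNOR x)
G4 = y XNOR G3 = y XNOR ((w NAND (w XNOR x)) NAND (w XNOR x))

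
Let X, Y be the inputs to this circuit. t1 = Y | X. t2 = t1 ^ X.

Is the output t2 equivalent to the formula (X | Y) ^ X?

t1 = Y | X
t2 = t1 ^ X = (Y | X) ^ X
At X=0, Y=0: circuit gives 0, formula gives 0.
At X=0, Y=1: circuit gives 1, formula gives 1.
Agrees on all 4 inputs.

Yes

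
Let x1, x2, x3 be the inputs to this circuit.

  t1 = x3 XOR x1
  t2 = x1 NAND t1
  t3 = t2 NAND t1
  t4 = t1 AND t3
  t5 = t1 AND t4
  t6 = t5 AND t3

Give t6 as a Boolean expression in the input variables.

((x3 XOR x1) AND ((x3 XOR x1) AND ((x1 NAND (x3 XOR x1)) NAND (x3 XOR x1)))) AND ((x1 NAND (x3 XOR x1)) NAND (x3 XOR x1))

t1 = x3 XOR x1
t2 = x1 NAND t1 = x1 NAND (x3 XOR x1)
t3 = t2 NAND t1 = (x1 NAND (x3 XOR x1)) NAND (x3 XOR x1)
t4 = t1 AND t3 = (x3 XOR x1) AND ((x1 NAND (x3 XOR x1)) NAND (x3 XOR x1))
t5 = t1 AND t4 = (x3 XOR x1) AND ((x3 XOR x1) AND ((x1 NAND (x3 XOR x1)) NAND (x3 XOR x1)))
t6 = t5 AND t3 = ((x3 XOR x1) AND ((x3 XOR x1) AND ((x1 NAND (x3 XOR x1)) NAND (x3 XOR x1)))) AND ((x1 NAND (x3 XOR x1)) NAND (x3 XOR x1))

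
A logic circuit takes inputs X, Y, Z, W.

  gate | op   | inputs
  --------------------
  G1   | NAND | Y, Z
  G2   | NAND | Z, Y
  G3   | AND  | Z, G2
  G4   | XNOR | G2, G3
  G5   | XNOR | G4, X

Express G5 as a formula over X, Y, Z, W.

((Z NAND Y) XNOR (Z AND (Z NAND Y))) XNOR X

G2 = Z NAND Y
G3 = Z AND G2 = Z AND (Z NAND Y)
G4 = G2 XNOR G3 = (Z NAND Y) XNOR (Z AND (Z NAND Y))
G5 = G4 XNOR X = ((Z NAND Y) XNOR (Z AND (Z NAND Y))) XNOR X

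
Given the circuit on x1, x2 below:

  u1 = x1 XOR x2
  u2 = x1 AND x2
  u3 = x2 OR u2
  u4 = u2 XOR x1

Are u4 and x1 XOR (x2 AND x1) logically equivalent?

u2 = x1 AND x2
u4 = u2 XOR x1 = (x1 AND x2) XOR x1
At x1=0, x2=0: circuit gives 0, formula gives 0.
At x1=1, x2=0: circuit gives 1, formula gives 1.
Agrees on all 4 inputs.

Yes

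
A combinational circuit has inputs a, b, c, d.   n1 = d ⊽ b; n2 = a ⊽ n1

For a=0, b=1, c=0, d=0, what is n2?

n1 = 0 ⊽ 1 = 0
n2 = 0 ⊽ 0 = 1

1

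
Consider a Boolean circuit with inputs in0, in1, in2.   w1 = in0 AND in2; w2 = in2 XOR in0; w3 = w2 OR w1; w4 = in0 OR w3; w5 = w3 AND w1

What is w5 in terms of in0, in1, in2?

w1 = in0 AND in2
w2 = in2 XOR in0
w3 = w2 OR w1 = (in2 XOR in0) OR (in0 AND in2)
w5 = w3 AND w1 = ((in2 XOR in0) OR (in0 AND in2)) AND (in0 AND in2)

((in2 XOR in0) OR (in0 AND in2)) AND (in0 AND in2)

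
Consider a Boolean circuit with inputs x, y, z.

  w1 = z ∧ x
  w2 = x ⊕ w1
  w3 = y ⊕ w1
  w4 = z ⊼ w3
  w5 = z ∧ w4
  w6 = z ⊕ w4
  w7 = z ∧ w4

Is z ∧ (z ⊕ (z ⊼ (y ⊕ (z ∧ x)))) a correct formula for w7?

No

w1 = z ∧ x
w3 = y ⊕ w1 = y ⊕ (z ∧ x)
w4 = z ⊼ w3 = z ⊼ (y ⊕ (z ∧ x))
w7 = z ∧ w4 = z ∧ (z ⊼ (y ⊕ (z ∧ x)))
At x=0, y=0, z=1: circuit gives 1, formula gives 0.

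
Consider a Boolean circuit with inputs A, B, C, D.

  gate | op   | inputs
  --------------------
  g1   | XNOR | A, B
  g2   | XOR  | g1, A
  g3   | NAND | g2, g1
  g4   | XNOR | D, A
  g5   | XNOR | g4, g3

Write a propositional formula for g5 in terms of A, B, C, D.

g1 = A XNOR B
g2 = g1 XOR A = (A XNOR B) XOR A
g3 = g2 NAND g1 = ((A XNOR B) XOR A) NAND (A XNOR B)
g4 = D XNOR A
g5 = g4 XNOR g3 = (D XNOR A) XNOR (((A XNOR B) XOR A) NAND (A XNOR B))

(D XNOR A) XNOR (((A XNOR B) XOR A) NAND (A XNOR B))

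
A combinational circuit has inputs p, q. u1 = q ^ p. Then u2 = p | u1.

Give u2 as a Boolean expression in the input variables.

p | (q ^ p)

u1 = q ^ p
u2 = p | u1 = p | (q ^ p)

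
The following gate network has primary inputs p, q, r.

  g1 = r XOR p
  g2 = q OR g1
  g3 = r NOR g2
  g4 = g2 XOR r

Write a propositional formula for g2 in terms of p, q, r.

q OR (r XOR p)

g1 = r XOR p
g2 = q OR g1 = q OR (r XOR p)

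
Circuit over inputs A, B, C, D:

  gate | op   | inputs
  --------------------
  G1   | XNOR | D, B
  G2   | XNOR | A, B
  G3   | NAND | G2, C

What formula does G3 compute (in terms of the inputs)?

(A XNOR B) NAND C

G2 = A XNOR B
G3 = G2 NAND C = (A XNOR B) NAND C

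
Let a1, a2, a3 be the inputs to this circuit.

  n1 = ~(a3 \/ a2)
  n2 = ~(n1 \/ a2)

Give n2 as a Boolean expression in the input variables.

n1 = ~(a3 \/ a2)
n2 = ~(n1 \/ a2) = ~((~(a3 \/ a2)) \/ a2)

~((~(a3 \/ a2)) \/ a2)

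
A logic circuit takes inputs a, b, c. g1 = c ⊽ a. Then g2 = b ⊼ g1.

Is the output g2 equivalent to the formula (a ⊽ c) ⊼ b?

g1 = c ⊽ a
g2 = b ⊼ g1 = b ⊼ (c ⊽ a)
At a=0, b=1, c=0: circuit gives 0, formula gives 0.
At a=0, b=0, c=0: circuit gives 1, formula gives 1.
Agrees on all 8 inputs.

Yes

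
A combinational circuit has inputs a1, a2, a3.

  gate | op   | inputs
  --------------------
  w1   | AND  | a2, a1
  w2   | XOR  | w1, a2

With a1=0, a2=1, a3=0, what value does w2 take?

1

w1 = 1 AND 0 = 0
w2 = 0 XOR 1 = 1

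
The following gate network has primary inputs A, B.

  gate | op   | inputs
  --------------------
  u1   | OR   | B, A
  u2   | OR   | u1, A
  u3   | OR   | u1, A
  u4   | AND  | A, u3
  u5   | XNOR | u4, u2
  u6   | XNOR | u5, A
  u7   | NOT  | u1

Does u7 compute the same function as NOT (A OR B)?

Yes

u1 = B OR A
u7 = NOT u1 = NOT (B OR A)
At A=0, B=1: circuit gives 0, formula gives 0.
At A=0, B=0: circuit gives 1, formula gives 1.
Agrees on all 4 inputs.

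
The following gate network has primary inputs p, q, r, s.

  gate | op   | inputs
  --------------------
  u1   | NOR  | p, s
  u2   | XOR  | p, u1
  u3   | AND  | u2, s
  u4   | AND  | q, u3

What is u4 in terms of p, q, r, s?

u1 = p NOR s
u2 = p XOR u1 = p XOR (p NOR s)
u3 = u2 AND s = (p XOR (p NOR s)) AND s
u4 = q AND u3 = q AND ((p XOR (p NOR s)) AND s)

q AND ((p XOR (p NOR s)) AND s)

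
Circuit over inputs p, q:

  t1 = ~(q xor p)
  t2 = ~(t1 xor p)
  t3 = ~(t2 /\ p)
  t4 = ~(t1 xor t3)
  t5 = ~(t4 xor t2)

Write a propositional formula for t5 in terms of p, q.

t1 = ~(q xor p)
t2 = ~(t1 xor p) = ~((~(q xor p)) xor p)
t3 = ~(t2 /\ p) = ~((~((~(q xor p)) xor p)) /\ p)
t4 = ~(t1 xor t3) = ~((~(q xor p)) xor (~((~((~(q xor p)) xor p)) /\ p)))
t5 = ~(t4 xor t2) = ~((~((~(q xor p)) xor (~((~((~(q xor p)) xor p)) /\ p)))) xor (~((~(q xor p)) xor p)))

~((~((~(q xor p)) xor (~((~((~(q xor p)) xor p)) /\ p)))) xor (~((~(q xor p)) xor p)))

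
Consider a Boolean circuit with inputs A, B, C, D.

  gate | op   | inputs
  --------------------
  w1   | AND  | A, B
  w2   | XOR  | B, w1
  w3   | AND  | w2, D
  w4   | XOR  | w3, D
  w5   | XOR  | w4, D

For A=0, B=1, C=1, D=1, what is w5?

w1 = 0 AND 1 = 0
w2 = 1 XOR 0 = 1
w3 = 1 AND 1 = 1
w4 = 1 XOR 1 = 0
w5 = 0 XOR 1 = 1

1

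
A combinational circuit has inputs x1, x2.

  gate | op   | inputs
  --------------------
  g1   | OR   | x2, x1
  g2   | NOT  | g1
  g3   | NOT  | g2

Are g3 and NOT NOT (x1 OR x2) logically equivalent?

g1 = x2 OR x1
g2 = NOT g1 = NOT (x2 OR x1)
g3 = NOT g2 = NOT NOT (x2 OR x1)
At x1=0, x2=0: circuit gives 0, formula gives 0.
At x1=0, x2=1: circuit gives 1, formula gives 1.
Agrees on all 4 inputs.

Yes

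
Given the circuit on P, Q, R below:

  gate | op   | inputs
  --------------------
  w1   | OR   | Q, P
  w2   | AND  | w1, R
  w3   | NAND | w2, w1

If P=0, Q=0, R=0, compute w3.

1

w1 = 0 OR 0 = 0
w2 = 0 AND 0 = 0
w3 = 0 NAND 0 = 1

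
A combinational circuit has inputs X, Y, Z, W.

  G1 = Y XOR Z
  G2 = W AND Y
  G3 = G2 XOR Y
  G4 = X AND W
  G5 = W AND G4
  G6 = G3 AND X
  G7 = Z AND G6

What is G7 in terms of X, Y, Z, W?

G2 = W AND Y
G3 = G2 XOR Y = (W AND Y) XOR Y
G6 = G3 AND X = ((W AND Y) XOR Y) AND X
G7 = Z AND G6 = Z AND (((W AND Y) XOR Y) AND X)

Z AND (((W AND Y) XOR Y) AND X)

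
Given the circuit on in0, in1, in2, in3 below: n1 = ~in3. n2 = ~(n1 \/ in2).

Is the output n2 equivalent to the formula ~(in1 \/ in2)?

n1 = ~in3
n2 = ~(n1 \/ in2) = ~(~in3 \/ in2)
At in0=0, in1=0, in2=0, in3=0: circuit gives 0, formula gives 1.

No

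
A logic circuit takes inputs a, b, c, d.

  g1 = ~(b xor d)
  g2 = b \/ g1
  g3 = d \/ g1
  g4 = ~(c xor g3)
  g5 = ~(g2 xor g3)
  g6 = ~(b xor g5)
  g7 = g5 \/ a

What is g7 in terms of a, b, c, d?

(~((b \/ (~(b xor d))) xor (d \/ (~(b xor d))))) \/ a

g1 = ~(b xor d)
g2 = b \/ g1 = b \/ (~(b xor d))
g3 = d \/ g1 = d \/ (~(b xor d))
g5 = ~(g2 xor g3) = ~((b \/ (~(b xor d))) xor (d \/ (~(b xor d))))
g7 = g5 \/ a = (~((b \/ (~(b xor d))) xor (d \/ (~(b xor d))))) \/ a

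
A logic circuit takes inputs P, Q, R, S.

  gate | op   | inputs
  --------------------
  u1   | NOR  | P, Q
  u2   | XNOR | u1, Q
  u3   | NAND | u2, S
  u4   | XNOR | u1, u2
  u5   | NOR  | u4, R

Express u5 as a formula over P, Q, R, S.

u1 = P NOR Q
u2 = u1 XNOR Q = (P NOR Q) XNOR Q
u4 = u1 XNOR u2 = (P NOR Q) XNOR ((P NOR Q) XNOR Q)
u5 = u4 NOR R = ((P NOR Q) XNOR ((P NOR Q) XNOR Q)) NOR R

((P NOR Q) XNOR ((P NOR Q) XNOR Q)) NOR R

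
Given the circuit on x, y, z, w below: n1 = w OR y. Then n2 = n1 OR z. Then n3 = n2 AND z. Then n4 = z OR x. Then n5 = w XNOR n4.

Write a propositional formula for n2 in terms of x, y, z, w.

n1 = w OR y
n2 = n1 OR z = (w OR y) OR z

(w OR y) OR z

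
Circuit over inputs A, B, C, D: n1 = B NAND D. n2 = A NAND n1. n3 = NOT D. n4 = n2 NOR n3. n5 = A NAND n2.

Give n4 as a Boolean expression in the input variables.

(A NAND (B NAND D)) NOR NOT D

n1 = B NAND D
n2 = A NAND n1 = A NAND (B NAND D)
n3 = NOT D
n4 = n2 NOR n3 = (A NAND (B NAND D)) NOR NOT D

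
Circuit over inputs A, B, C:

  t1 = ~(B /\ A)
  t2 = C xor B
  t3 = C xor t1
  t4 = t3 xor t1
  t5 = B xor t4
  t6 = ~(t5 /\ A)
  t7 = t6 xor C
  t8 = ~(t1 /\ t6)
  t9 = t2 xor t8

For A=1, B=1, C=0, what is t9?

0

t1 = ~(1 /\ 1) = 0
t2 = 0 xor 1 = 1
t3 = 0 xor 0 = 0
t4 = 0 xor 0 = 0
t5 = 1 xor 0 = 1
t6 = ~(1 /\ 1) = 0
t8 = ~(0 /\ 0) = 1
t9 = 1 xor 1 = 0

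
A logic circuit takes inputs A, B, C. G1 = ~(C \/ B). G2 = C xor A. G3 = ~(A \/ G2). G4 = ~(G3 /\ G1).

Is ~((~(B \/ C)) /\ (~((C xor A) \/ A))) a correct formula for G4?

G1 = ~(C \/ B)
G2 = C xor A
G3 = ~(A \/ G2) = ~(A \/ (C xor A))
G4 = ~(G3 /\ G1) = ~((~(A \/ (C xor A))) /\ (~(C \/ B)))
At A=0, B=0, C=0: circuit gives 0, formula gives 0.
At A=0, B=0, C=1: circuit gives 1, formula gives 1.
Agrees on all 8 inputs.

Yes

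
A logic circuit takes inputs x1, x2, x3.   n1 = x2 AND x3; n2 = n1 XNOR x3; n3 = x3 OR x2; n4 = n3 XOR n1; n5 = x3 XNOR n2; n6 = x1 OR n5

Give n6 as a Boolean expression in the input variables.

x1 OR (x3 XNOR ((x2 AND x3) XNOR x3))

n1 = x2 AND x3
n2 = n1 XNOR x3 = (x2 AND x3) XNOR x3
n5 = x3 XNOR n2 = x3 XNOR ((x2 AND x3) XNOR x3)
n6 = x1 OR n5 = x1 OR (x3 XNOR ((x2 AND x3) XNOR x3))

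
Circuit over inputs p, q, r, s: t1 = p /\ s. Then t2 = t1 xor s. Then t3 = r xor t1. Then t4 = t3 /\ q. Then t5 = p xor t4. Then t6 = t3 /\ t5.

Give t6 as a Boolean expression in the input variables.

t1 = p /\ s
t3 = r xor t1 = r xor (p /\ s)
t4 = t3 /\ q = (r xor (p /\ s)) /\ q
t5 = p xor t4 = p xor ((r xor (p /\ s)) /\ q)
t6 = t3 /\ t5 = (r xor (p /\ s)) /\ (p xor ((r xor (p /\ s)) /\ q))

(r xor (p /\ s)) /\ (p xor ((r xor (p /\ s)) /\ q))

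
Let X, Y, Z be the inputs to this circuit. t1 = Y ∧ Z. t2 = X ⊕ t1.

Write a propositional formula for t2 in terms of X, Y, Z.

X ⊕ (Y ∧ Z)

t1 = Y ∧ Z
t2 = X ⊕ t1 = X ⊕ (Y ∧ Z)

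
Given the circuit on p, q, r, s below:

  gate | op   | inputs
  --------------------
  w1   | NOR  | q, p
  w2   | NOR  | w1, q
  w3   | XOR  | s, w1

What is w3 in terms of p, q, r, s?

w1 = q NOR p
w3 = s XOR w1 = s XOR (q NOR p)

s XOR (q NOR p)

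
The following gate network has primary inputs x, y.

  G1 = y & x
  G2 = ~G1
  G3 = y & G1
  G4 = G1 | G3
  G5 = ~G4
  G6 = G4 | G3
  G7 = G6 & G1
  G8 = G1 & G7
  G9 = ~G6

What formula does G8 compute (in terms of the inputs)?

(y & x) & ((((y & x) | (y & (y & x))) | (y & (y & x))) & (y & x))

G1 = y & x
G3 = y & G1 = y & (y & x)
G4 = G1 | G3 = (y & x) | (y & (y & x))
G6 = G4 | G3 = ((y & x) | (y & (y & x))) | (y & (y & x))
G7 = G6 & G1 = (((y & x) | (y & (y & x))) | (y & (y & x))) & (y & x)
G8 = G1 & G7 = (y & x) & ((((y & x) | (y & (y & x))) | (y & (y & x))) & (y & x))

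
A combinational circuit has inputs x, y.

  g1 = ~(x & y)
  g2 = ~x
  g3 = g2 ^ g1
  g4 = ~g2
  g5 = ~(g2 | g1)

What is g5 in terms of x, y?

~(~x | (~(x & y)))

g1 = ~(x & y)
g2 = ~x
g5 = ~(g2 | g1) = ~(~x | (~(x & y)))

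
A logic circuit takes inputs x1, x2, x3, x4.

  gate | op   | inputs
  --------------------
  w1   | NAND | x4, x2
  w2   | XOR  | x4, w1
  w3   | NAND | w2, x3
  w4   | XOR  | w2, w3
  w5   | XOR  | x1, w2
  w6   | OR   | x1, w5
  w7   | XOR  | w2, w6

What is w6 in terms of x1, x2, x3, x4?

w1 = x4 NAND x2
w2 = x4 XOR w1 = x4 XOR (x4 NAND x2)
w5 = x1 XOR w2 = x1 XOR (x4 XOR (x4 NAND x2))
w6 = x1 OR w5 = x1 OR (x1 XOR (x4 XOR (x4 NAND x2)))

x1 OR (x1 XOR (x4 XOR (x4 NAND x2)))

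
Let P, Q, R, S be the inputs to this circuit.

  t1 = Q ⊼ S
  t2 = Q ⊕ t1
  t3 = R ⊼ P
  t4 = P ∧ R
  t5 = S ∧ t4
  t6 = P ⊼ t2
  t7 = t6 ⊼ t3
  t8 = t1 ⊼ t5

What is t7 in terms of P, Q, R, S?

t1 = Q ⊼ S
t2 = Q ⊕ t1 = Q ⊕ (Q ⊼ S)
t3 = R ⊼ P
t6 = P ⊼ t2 = P ⊼ (Q ⊕ (Q ⊼ S))
t7 = t6 ⊼ t3 = (P ⊼ (Q ⊕ (Q ⊼ S))) ⊼ (R ⊼ P)

(P ⊼ (Q ⊕ (Q ⊼ S))) ⊼ (R ⊼ P)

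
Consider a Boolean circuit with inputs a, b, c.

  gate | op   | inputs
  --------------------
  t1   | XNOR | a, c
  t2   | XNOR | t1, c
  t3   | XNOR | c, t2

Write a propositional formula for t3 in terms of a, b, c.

t1 = a XNOR c
t2 = t1 XNOR c = (a XNOR c) XNOR c
t3 = c XNOR t2 = c XNOR ((a XNOR c) XNOR c)

c XNOR ((a XNOR c) XNOR c)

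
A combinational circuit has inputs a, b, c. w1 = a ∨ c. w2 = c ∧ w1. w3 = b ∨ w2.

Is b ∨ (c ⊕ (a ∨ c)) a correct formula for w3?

No

w1 = a ∨ c
w2 = c ∧ w1 = c ∧ (a ∨ c)
w3 = b ∨ w2 = b ∨ (c ∧ (a ∨ c))
At a=0, b=0, c=1: circuit gives 1, formula gives 0.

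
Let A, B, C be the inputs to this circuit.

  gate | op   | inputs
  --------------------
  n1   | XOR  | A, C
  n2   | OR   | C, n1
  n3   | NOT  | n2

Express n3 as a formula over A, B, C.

NOT (C OR (A XOR C))

n1 = A XOR C
n2 = C OR n1 = C OR (A XOR C)
n3 = NOT n2 = NOT (C OR (A XOR C))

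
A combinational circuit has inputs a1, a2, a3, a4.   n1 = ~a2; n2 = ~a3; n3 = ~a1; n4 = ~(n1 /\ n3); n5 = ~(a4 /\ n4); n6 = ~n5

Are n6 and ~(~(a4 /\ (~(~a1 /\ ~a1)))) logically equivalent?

n1 = ~a2
n3 = ~a1
n4 = ~(n1 /\ n3) = ~(~a2 /\ ~a1)
n5 = ~(a4 /\ n4) = ~(a4 /\ (~(~a2 /\ ~a1)))
n6 = ~n5 = ~(~(a4 /\ (~(~a2 /\ ~a1))))
At a1=0, a2=1, a3=0, a4=1: circuit gives 1, formula gives 0.

No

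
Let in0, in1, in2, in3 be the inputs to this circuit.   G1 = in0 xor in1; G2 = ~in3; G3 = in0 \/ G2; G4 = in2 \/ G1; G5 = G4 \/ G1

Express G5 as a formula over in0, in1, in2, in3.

G1 = in0 xor in1
G4 = in2 \/ G1 = in2 \/ (in0 xor in1)
G5 = G4 \/ G1 = (in2 \/ (in0 xor in1)) \/ (in0 xor in1)

(in2 \/ (in0 xor in1)) \/ (in0 xor in1)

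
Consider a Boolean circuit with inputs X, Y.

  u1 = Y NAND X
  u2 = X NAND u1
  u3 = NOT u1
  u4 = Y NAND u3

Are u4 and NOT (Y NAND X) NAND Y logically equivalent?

u1 = Y NAND X
u3 = NOT u1 = NOT (Y NAND X)
u4 = Y NAND u3 = Y NAND NOT (Y NAND X)
At X=1, Y=1: circuit gives 0, formula gives 0.
At X=0, Y=0: circuit gives 1, formula gives 1.
Agrees on all 4 inputs.

Yes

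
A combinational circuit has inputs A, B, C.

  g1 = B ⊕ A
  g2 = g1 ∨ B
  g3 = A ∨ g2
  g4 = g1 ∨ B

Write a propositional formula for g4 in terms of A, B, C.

(B ⊕ A) ∨ B

g1 = B ⊕ A
g4 = g1 ∨ B = (B ⊕ A) ∨ B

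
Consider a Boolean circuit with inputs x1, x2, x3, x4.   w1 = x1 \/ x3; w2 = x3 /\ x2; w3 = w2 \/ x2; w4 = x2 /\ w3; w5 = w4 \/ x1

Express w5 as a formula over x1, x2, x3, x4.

(x2 /\ ((x3 /\ x2) \/ x2)) \/ x1

w2 = x3 /\ x2
w3 = w2 \/ x2 = (x3 /\ x2) \/ x2
w4 = x2 /\ w3 = x2 /\ ((x3 /\ x2) \/ x2)
w5 = w4 \/ x1 = (x2 /\ ((x3 /\ x2) \/ x2)) \/ x1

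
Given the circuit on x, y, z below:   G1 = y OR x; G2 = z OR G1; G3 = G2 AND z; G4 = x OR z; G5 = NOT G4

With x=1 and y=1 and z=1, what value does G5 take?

G4 = 1 OR 1 = 1
G5 = NOT 1 = 0

0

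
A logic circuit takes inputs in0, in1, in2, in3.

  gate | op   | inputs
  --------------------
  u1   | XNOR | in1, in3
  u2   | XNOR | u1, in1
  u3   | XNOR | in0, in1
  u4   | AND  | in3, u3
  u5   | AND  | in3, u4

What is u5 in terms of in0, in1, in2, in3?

in3 AND (in3 AND (in0 XNOR in1))

u3 = in0 XNOR in1
u4 = in3 AND u3 = in3 AND (in0 XNOR in1)
u5 = in3 AND u4 = in3 AND (in3 AND (in0 XNOR in1))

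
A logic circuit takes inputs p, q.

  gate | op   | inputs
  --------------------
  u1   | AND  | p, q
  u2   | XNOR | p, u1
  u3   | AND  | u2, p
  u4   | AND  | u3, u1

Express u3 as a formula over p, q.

u1 = p AND q
u2 = p XNOR u1 = p XNOR (p AND q)
u3 = u2 AND p = (p XNOR (p AND q)) AND p

(p XNOR (p AND q)) AND p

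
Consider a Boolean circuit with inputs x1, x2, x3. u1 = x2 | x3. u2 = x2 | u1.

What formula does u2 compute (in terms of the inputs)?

u1 = x2 | x3
u2 = x2 | u1 = x2 | (x2 | x3)

x2 | (x2 | x3)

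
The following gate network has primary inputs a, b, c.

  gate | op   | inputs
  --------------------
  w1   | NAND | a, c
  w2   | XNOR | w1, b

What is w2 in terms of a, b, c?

(a NAND c) XNOR b

w1 = a NAND c
w2 = w1 XNOR b = (a NAND c) XNOR b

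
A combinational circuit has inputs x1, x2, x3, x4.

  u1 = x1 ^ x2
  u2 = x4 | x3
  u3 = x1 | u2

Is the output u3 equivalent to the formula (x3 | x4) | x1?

Yes

u2 = x4 | x3
u3 = x1 | u2 = x1 | (x4 | x3)
At x1=0, x2=0, x3=0, x4=0: circuit gives 0, formula gives 0.
At x1=0, x2=0, x3=0, x4=1: circuit gives 1, formula gives 1.
Agrees on all 16 inputs.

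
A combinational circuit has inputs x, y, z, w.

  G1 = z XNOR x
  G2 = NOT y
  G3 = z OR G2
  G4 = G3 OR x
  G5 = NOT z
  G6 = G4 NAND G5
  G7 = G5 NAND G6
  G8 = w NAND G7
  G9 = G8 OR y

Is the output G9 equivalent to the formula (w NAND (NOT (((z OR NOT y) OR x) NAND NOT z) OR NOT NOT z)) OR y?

Yes

G2 = NOT y
G3 = z OR G2 = z OR NOT y
G4 = G3 OR x = (z OR NOT y) OR x
G5 = NOT z
G6 = G4 NAND G5 = ((z OR NOT y) OR x) NAND NOT z
G7 = G5 NAND G6 = NOT z NAND (((z OR NOT y) OR x) NAND NOT z)
G8 = w NAND G7 = w NAND (NOT z NAND (((z OR NOT y) OR x) NAND NOT z))
G9 = G8 OR y = (w NAND (NOT z NAND (((z OR NOT y) OR x) NAND NOT z))) OR y
At x=0, y=0, z=0, w=1: circuit gives 0, formula gives 0.
At x=0, y=0, z=0, w=0: circuit gives 1, formula gives 1.
Agrees on all 16 inputs.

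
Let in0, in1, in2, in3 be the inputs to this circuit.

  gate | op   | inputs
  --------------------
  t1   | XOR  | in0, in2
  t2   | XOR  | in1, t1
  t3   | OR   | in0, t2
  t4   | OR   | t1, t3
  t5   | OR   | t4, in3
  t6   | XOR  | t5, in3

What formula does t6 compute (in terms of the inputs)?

t1 = in0 XOR in2
t2 = in1 XOR t1 = in1 XOR (in0 XOR in2)
t3 = in0 OR t2 = in0 OR (in1 XOR (in0 XOR in2))
t4 = t1 OR t3 = (in0 XOR in2) OR (in0 OR (in1 XOR (in0 XOR in2)))
t5 = t4 OR in3 = ((in0 XOR in2) OR (in0 OR (in1 XOR (in0 XOR in2)))) OR in3
t6 = t5 XOR in3 = (((in0 XOR in2) OR (in0 OR (in1 XOR (in0 XOR in2)))) OR in3) XOR in3

(((in0 XOR in2) OR (in0 OR (in1 XOR (in0 XOR in2)))) OR in3) XOR in3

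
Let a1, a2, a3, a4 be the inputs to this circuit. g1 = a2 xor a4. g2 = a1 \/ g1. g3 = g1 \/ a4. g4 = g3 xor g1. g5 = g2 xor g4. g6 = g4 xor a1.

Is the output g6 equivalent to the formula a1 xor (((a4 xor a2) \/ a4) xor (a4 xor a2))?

g1 = a2 xor a4
g3 = g1 \/ a4 = (a2 xor a4) \/ a4
g4 = g3 xor g1 = ((a2 xor a4) \/ a4) xor (a2 xor a4)
g6 = g4 xor a1 = (((a2 xor a4) \/ a4) xor (a2 xor a4)) xor a1
At a1=0, a2=0, a3=0, a4=0: circuit gives 0, formula gives 0.
At a1=0, a2=1, a3=0, a4=1: circuit gives 1, formula gives 1.
Agrees on all 16 inputs.

Yes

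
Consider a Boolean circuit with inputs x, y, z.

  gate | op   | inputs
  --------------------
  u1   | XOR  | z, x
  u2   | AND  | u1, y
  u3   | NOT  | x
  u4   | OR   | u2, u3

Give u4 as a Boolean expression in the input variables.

u1 = z XOR x
u2 = u1 AND y = (z XOR x) AND y
u3 = NOT x
u4 = u2 OR u3 = ((z XOR x) AND y) OR NOT x

((z XOR x) AND y) OR NOT x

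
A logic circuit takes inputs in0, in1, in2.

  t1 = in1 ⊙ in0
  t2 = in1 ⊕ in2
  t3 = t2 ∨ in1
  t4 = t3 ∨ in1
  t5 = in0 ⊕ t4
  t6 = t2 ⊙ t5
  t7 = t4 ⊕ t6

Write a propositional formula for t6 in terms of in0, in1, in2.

t2 = in1 ⊕ in2
t3 = t2 ∨ in1 = (in1 ⊕ in2) ∨ in1
t4 = t3 ∨ in1 = ((in1 ⊕ in2) ∨ in1) ∨ in1
t5 = in0 ⊕ t4 = in0 ⊕ (((in1 ⊕ in2) ∨ in1) ∨ in1)
t6 = t2 ⊙ t5 = (in1 ⊕ in2) ⊙ (in0 ⊕ (((in1 ⊕ in2) ∨ in1) ∨ in1))

(in1 ⊕ in2) ⊙ (in0 ⊕ (((in1 ⊕ in2) ∨ in1) ∨ in1))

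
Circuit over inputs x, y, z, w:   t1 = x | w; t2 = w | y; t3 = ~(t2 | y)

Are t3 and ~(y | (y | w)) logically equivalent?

t2 = w | y
t3 = ~(t2 | y) = ~((w | y) | y)
At x=0, y=0, z=0, w=1: circuit gives 0, formula gives 0.
At x=0, y=0, z=0, w=0: circuit gives 1, formula gives 1.
Agrees on all 16 inputs.

Yes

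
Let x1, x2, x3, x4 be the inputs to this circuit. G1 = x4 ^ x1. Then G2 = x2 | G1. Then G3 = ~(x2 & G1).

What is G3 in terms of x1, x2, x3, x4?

~(x2 & (x4 ^ x1))

G1 = x4 ^ x1
G3 = ~(x2 & G1) = ~(x2 & (x4 ^ x1))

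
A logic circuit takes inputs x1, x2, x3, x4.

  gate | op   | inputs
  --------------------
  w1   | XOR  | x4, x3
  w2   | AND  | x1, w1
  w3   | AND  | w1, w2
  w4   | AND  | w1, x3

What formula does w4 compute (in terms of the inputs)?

w1 = x4 XOR x3
w4 = w1 AND x3 = (x4 XOR x3) AND x3

(x4 XOR x3) AND x3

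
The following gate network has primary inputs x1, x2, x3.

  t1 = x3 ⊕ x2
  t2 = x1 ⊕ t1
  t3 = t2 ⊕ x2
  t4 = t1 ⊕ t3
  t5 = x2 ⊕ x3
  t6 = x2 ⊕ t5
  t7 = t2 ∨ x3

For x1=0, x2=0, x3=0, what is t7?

t1 = 0 ⊕ 0 = 0
t2 = 0 ⊕ 0 = 0
t7 = 0 ∨ 0 = 0

0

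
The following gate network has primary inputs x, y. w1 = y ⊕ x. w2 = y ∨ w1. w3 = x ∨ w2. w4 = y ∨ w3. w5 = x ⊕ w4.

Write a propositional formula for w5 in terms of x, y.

w1 = y ⊕ x
w2 = y ∨ w1 = y ∨ (y ⊕ x)
w3 = x ∨ w2 = x ∨ (y ∨ (y ⊕ x))
w4 = y ∨ w3 = y ∨ (x ∨ (y ∨ (y ⊕ x)))
w5 = x ⊕ w4 = x ⊕ (y ∨ (x ∨ (y ∨ (y ⊕ x))))

x ⊕ (y ∨ (x ∨ (y ∨ (y ⊕ x))))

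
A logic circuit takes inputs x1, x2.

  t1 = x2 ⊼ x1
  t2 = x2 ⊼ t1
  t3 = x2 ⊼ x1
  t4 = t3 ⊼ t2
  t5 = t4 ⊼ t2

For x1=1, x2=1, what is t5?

t1 = 1 ⊼ 1 = 0
t2 = 1 ⊼ 0 = 1
t3 = 1 ⊼ 1 = 0
t4 = 0 ⊼ 1 = 1
t5 = 1 ⊼ 1 = 0

0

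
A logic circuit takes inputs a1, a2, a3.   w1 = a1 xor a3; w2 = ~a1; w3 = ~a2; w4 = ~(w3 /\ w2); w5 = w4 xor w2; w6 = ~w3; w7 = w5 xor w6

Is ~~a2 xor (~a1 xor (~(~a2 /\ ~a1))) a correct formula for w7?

w2 = ~a1
w3 = ~a2
w4 = ~(w3 /\ w2) = ~(~a2 /\ ~a1)
w5 = w4 xor w2 = (~(~a2 /\ ~a1)) xor ~a1
w6 = ~w3 = ~~a2
w7 = w5 xor w6 = ((~(~a2 /\ ~a1)) xor ~a1) xor ~~a2
At a1=1, a2=1, a3=0: circuit gives 0, formula gives 0.
At a1=0, a2=0, a3=0: circuit gives 1, formula gives 1.
Agrees on all 8 inputs.

Yes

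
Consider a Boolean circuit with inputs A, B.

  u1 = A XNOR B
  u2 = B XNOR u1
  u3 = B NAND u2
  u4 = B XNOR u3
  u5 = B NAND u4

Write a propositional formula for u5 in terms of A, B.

u1 = A XNOR B
u2 = B XNOR u1 = B XNOR (A XNOR B)
u3 = B NAND u2 = B NAND (B XNOR (A XNOR B))
u4 = B XNOR u3 = B XNOR (B NAND (B XNOR (A XNOR B)))
u5 = B NAND u4 = B NAND (B XNOR (B NAND (B XNOR (A XNOR B))))

B NAND (B XNOR (B NAND (B XNOR (A XNOR B))))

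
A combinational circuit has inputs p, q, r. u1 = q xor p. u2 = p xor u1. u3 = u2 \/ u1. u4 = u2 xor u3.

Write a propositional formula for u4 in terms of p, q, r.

(p xor (q xor p)) xor ((p xor (q xor p)) \/ (q xor p))

u1 = q xor p
u2 = p xor u1 = p xor (q xor p)
u3 = u2 \/ u1 = (p xor (q xor p)) \/ (q xor p)
u4 = u2 xor u3 = (p xor (q xor p)) xor ((p xor (q xor p)) \/ (q xor p))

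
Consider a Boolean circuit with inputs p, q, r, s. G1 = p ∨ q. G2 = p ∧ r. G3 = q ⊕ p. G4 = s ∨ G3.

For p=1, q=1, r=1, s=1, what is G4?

1

G3 = 1 ⊕ 1 = 0
G4 = 1 ∨ 0 = 1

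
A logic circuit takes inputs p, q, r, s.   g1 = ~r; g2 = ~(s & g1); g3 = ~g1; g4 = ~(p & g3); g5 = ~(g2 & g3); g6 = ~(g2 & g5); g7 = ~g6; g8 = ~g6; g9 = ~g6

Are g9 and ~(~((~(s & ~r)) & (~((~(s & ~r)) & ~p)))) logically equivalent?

No

g1 = ~r
g2 = ~(s & g1) = ~(s & ~r)
g3 = ~g1 = ~~r
g5 = ~(g2 & g3) = ~((~(s & ~r)) & ~~r)
g6 = ~(g2 & g5) = ~((~(s & ~r)) & (~((~(s & ~r)) & ~~r)))
g9 = ~g6 = ~(~((~(s & ~r)) & (~((~(s & ~r)) & ~~r))))
At p=0, q=0, r=0, s=0: circuit gives 1, formula gives 0.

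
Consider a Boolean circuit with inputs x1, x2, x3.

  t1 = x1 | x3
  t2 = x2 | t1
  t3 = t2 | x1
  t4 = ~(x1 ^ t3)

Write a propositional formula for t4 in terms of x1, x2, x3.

~(x1 ^ ((x2 | (x1 | x3)) | x1))

t1 = x1 | x3
t2 = x2 | t1 = x2 | (x1 | x3)
t3 = t2 | x1 = (x2 | (x1 | x3)) | x1
t4 = ~(x1 ^ t3) = ~(x1 ^ ((x2 | (x1 | x3)) | x1))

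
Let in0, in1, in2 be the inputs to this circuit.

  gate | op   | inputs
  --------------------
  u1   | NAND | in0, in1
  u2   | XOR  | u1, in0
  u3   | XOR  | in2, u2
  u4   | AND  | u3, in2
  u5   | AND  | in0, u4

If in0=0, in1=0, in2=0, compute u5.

0

u1 = 0 NAND 0 = 1
u2 = 1 XOR 0 = 1
u3 = 0 XOR 1 = 1
u4 = 1 AND 0 = 0
u5 = 0 AND 0 = 0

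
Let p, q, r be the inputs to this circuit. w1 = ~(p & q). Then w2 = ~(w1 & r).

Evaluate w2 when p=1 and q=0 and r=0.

w1 = ~(1 & 0) = 1
w2 = ~(1 & 0) = 1

1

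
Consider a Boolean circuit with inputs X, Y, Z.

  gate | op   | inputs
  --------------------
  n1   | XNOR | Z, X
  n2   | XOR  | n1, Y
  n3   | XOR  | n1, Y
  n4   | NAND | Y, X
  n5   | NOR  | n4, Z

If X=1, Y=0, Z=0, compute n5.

n4 = 0 NAND 1 = 1
n5 = 1 NOR 0 = 0

0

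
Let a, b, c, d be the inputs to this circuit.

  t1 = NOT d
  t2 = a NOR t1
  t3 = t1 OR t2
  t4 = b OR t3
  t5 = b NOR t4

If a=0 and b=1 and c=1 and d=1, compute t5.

0

t1 = NOT 1 = 0
t2 = 0 NOR 0 = 1
t3 = 0 OR 1 = 1
t4 = 1 OR 1 = 1
t5 = 1 NOR 1 = 0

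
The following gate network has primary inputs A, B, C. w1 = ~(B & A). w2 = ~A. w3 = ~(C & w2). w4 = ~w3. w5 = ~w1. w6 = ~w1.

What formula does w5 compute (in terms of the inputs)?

~(~(B & A))

w1 = ~(B & A)
w5 = ~w1 = ~(~(B & A))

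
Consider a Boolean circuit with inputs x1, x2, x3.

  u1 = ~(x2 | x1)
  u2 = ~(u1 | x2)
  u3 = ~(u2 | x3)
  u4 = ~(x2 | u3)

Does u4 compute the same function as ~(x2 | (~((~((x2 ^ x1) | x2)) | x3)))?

No

u1 = ~(x2 | x1)
u2 = ~(u1 | x2) = ~((~(x2 | x1)) | x2)
u3 = ~(u2 | x3) = ~((~((~(x2 | x1)) | x2)) | x3)
u4 = ~(x2 | u3) = ~(x2 | (~((~((~(x2 | x1)) | x2)) | x3)))
At x1=0, x2=0, x3=0: circuit gives 0, formula gives 1.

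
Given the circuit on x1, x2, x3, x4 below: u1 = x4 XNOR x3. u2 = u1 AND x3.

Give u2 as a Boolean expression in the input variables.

u1 = x4 XNOR x3
u2 = u1 AND x3 = (x4 XNOR x3) AND x3

(x4 XNOR x3) AND x3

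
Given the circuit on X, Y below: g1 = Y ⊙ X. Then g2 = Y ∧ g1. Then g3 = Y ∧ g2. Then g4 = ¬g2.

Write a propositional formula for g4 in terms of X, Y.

¬(Y ∧ (Y ⊙ X))

g1 = Y ⊙ X
g2 = Y ∧ g1 = Y ∧ (Y ⊙ X)
g4 = ¬g2 = ¬(Y ∧ (Y ⊙ X))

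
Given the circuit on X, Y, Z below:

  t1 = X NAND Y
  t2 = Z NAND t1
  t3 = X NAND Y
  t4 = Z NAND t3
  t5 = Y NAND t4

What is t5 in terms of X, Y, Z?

Y NAND (Z NAND (X NAND Y))

t3 = X NAND Y
t4 = Z NAND t3 = Z NAND (X NAND Y)
t5 = Y NAND t4 = Y NAND (Z NAND (X NAND Y))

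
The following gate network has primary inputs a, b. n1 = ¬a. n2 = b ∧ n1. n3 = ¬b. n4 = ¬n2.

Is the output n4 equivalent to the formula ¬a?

n1 = ¬a
n2 = b ∧ n1 = b ∧ ¬a
n4 = ¬n2 = ¬(b ∧ ¬a)
At a=0, b=1: circuit gives 0, formula gives 1.

No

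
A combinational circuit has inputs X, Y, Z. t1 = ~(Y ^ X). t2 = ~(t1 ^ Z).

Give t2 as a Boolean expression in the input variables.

~((~(Y ^ X)) ^ Z)

t1 = ~(Y ^ X)
t2 = ~(t1 ^ Z) = ~((~(Y ^ X)) ^ Z)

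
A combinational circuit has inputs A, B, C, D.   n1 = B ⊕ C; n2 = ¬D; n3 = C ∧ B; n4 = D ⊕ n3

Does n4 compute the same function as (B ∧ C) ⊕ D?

n3 = C ∧ B
n4 = D ⊕ n3 = D ⊕ (C ∧ B)
At A=0, B=0, C=0, D=0: circuit gives 0, formula gives 0.
At A=0, B=0, C=0, D=1: circuit gives 1, formula gives 1.
Agrees on all 16 inputs.

Yes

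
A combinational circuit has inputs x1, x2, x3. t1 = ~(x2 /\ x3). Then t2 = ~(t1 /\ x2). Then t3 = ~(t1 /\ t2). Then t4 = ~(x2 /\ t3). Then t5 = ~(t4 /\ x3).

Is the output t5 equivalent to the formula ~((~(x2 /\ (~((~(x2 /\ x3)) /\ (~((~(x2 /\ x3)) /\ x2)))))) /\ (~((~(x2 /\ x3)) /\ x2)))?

t1 = ~(x2 /\ x3)
t2 = ~(t1 /\ x2) = ~((~(x2 /\ x3)) /\ x2)
t3 = ~(t1 /\ t2) = ~((~(x2 /\ x3)) /\ (~((~(x2 /\ x3)) /\ x2)))
t4 = ~(x2 /\ t3) = ~(x2 /\ (~((~(x2 /\ x3)) /\ (~((~(x2 /\ x3)) /\ x2)))))
t5 = ~(t4 /\ x3) = ~((~(x2 /\ (~((~(x2 /\ x3)) /\ (~((~(x2 /\ x3)) /\ x2)))))) /\ x3)
At x1=0, x2=0, x3=0: circuit gives 1, formula gives 0.

No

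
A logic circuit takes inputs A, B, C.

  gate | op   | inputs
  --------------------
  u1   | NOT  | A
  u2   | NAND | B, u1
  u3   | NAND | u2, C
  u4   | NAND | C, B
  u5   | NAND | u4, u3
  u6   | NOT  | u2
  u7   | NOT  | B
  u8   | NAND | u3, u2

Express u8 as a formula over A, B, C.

((B NAND NOT A) NAND C) NAND (B NAND NOT A)

u1 = NOT A
u2 = B NAND u1 = B NAND NOT A
u3 = u2 NAND C = (B NAND NOT A) NAND C
u8 = u3 NAND u2 = ((B NAND NOT A) NAND C) NAND (B NAND NOT A)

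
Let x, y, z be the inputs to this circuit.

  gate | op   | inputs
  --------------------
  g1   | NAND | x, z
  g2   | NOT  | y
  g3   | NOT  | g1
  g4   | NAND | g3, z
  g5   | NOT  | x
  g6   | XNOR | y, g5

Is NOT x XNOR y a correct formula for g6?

Yes

g5 = NOT x
g6 = y XNOR g5 = y XNOR NOT x
At x=0, y=0, z=0: circuit gives 0, formula gives 0.
At x=0, y=1, z=0: circuit gives 1, formula gives 1.
Agrees on all 8 inputs.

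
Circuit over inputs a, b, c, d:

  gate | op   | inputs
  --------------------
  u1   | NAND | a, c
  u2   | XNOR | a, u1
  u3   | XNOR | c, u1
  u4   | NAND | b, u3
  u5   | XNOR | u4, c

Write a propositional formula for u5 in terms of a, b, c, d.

(b NAND (c XNOR (a NAND c))) XNOR c

u1 = a NAND c
u3 = c XNOR u1 = c XNOR (a NAND c)
u4 = b NAND u3 = b NAND (c XNOR (a NAND c))
u5 = u4 XNOR c = (b NAND (c XNOR (a NAND c))) XNOR c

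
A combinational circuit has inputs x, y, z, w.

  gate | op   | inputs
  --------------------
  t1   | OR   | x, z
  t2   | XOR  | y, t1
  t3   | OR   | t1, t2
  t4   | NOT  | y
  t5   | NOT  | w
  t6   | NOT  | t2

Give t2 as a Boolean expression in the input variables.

y XOR (x OR z)

t1 = x OR z
t2 = y XOR t1 = y XOR (x OR z)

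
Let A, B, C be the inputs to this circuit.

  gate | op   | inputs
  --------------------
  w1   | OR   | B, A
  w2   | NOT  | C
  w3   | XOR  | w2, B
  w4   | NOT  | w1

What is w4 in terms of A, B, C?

NOT (B OR A)

w1 = B OR A
w4 = NOT w1 = NOT (B OR A)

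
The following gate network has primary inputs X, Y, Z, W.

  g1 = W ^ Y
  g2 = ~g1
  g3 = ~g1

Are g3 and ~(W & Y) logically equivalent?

g1 = W ^ Y
g3 = ~g1 = ~(W ^ Y)
At X=0, Y=0, Z=0, W=1: circuit gives 0, formula gives 1.

No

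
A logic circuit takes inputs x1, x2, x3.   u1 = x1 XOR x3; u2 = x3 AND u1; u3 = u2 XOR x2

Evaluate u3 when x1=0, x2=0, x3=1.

1

u1 = 0 XOR 1 = 1
u2 = 1 AND 1 = 1
u3 = 1 XOR 0 = 1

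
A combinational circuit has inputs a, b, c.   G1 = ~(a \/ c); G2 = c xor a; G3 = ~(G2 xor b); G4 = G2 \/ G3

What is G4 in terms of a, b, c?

(c xor a) \/ (~((c xor a) xor b))

G2 = c xor a
G3 = ~(G2 xor b) = ~((c xor a) xor b)
G4 = G2 \/ G3 = (c xor a) \/ (~((c xor a) xor b))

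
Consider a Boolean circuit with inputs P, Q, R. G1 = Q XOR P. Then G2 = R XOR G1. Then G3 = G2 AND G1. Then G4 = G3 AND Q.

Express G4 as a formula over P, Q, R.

((R XOR (Q XOR P)) AND (Q XOR P)) AND Q

G1 = Q XOR P
G2 = R XOR G1 = R XOR (Q XOR P)
G3 = G2 AND G1 = (R XOR (Q XOR P)) AND (Q XOR P)
G4 = G3 AND Q = ((R XOR (Q XOR P)) AND (Q XOR P)) AND Q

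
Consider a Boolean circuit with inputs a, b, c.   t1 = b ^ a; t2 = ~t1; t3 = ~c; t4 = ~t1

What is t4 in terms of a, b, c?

~(b ^ a)

t1 = b ^ a
t4 = ~t1 = ~(b ^ a)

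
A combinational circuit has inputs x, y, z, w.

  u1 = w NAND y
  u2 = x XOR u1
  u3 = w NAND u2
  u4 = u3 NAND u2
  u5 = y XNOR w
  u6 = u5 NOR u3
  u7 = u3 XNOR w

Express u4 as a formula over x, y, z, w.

(w NAND (x XOR (w NAND y))) NAND (x XOR (w NAND y))

u1 = w NAND y
u2 = x XOR u1 = x XOR (w NAND y)
u3 = w NAND u2 = w NAND (x XOR (w NAND y))
u4 = u3 NAND u2 = (w NAND (x XOR (w NAND y))) NAND (x XOR (w NAND y))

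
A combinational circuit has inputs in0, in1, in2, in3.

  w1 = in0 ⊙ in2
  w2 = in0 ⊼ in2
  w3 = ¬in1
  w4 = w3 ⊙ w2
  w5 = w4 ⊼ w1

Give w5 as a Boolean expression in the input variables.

w1 = in0 ⊙ in2
w2 = in0 ⊼ in2
w3 = ¬in1
w4 = w3 ⊙ w2 = ¬in1 ⊙ (in0 ⊼ in2)
w5 = w4 ⊼ w1 = (¬in1 ⊙ (in0 ⊼ in2)) ⊼ (in0 ⊙ in2)

(¬in1 ⊙ (in0 ⊼ in2)) ⊼ (in0 ⊙ in2)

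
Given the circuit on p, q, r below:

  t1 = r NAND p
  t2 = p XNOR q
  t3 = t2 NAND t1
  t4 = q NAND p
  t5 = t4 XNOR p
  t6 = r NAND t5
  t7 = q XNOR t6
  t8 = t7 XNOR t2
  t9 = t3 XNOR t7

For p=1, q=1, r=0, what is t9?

0

t1 = 0 NAND 1 = 1
t2 = 1 XNOR 1 = 1
t3 = 1 NAND 1 = 0
t4 = 1 NAND 1 = 0
t5 = 0 XNOR 1 = 0
t6 = 0 NAND 0 = 1
t7 = 1 XNOR 1 = 1
t9 = 0 XNOR 1 = 0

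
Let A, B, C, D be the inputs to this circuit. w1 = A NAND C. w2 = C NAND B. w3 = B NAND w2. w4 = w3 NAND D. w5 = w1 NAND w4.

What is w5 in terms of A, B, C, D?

w1 = A NAND C
w2 = C NAND B
w3 = B NAND w2 = B NAND (C NAND B)
w4 = w3 NAND D = (B NAND (C NAND B)) NAND D
w5 = w1 NAND w4 = (A NAND C) NAND ((B NAND (C NAND B)) NAND D)

(A NAND C) NAND ((B NAND (C NAND B)) NAND D)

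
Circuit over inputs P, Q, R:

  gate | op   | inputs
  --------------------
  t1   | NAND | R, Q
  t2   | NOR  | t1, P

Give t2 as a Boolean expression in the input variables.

t1 = R NAND Q
t2 = t1 NOR P = (R NAND Q) NOR P

(R NAND Q) NOR P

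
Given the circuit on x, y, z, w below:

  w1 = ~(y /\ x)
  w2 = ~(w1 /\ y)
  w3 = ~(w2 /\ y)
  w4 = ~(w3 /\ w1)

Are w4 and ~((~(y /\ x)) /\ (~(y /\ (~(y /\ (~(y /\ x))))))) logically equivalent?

w1 = ~(y /\ x)
w2 = ~(w1 /\ y) = ~((~(y /\ x)) /\ y)
w3 = ~(w2 /\ y) = ~((~((~(y /\ x)) /\ y)) /\ y)
w4 = ~(w3 /\ w1) = ~((~((~((~(y /\ x)) /\ y)) /\ y)) /\ (~(y /\ x)))
At x=0, y=0, z=0, w=0: circuit gives 0, formula gives 0.
At x=1, y=1, z=0, w=0: circuit gives 1, formula gives 1.
Agrees on all 16 inputs.

Yes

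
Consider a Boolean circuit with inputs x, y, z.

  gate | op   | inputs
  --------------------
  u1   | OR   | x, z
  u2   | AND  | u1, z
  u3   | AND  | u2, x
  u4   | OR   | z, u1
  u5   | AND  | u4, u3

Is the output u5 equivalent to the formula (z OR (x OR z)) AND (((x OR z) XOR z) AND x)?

u1 = x OR z
u2 = u1 AND z = (x OR z) AND z
u3 = u2 AND x = ((x OR z) AND z) AND x
u4 = z OR u1 = z OR (x OR z)
u5 = u4 AND u3 = (z OR (x OR z)) AND (((x OR z) AND z) AND x)
At x=1, y=0, z=0: circuit gives 0, formula gives 1.

No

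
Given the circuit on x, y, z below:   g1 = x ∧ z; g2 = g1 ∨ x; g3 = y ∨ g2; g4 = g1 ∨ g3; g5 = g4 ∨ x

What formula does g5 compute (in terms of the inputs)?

g1 = x ∧ z
g2 = g1 ∨ x = (x ∧ z) ∨ x
g3 = y ∨ g2 = y ∨ ((x ∧ z) ∨ x)
g4 = g1 ∨ g3 = (x ∧ z) ∨ (y ∨ ((x ∧ z) ∨ x))
g5 = g4 ∨ x = ((x ∧ z) ∨ (y ∨ ((x ∧ z) ∨ x))) ∨ x

((x ∧ z) ∨ (y ∨ ((x ∧ z) ∨ x))) ∨ x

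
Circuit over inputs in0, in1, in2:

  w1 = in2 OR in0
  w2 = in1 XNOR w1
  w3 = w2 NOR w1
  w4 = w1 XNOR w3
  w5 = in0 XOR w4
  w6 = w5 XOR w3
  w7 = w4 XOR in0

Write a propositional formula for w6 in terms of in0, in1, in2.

(in0 XOR ((in2 OR in0) XNOR ((in1 XNOR (in2 OR in0)) NOR (in2 OR in0)))) XOR ((in1 XNOR (in2 OR in0)) NOR (in2 OR in0))

w1 = in2 OR in0
w2 = in1 XNOR w1 = in1 XNOR (in2 OR in0)
w3 = w2 NOR w1 = (in1 XNOR (in2 OR in0)) NOR (in2 OR in0)
w4 = w1 XNOR w3 = (in2 OR in0) XNOR ((in1 XNOR (in2 OR in0)) NOR (in2 OR in0))
w5 = in0 XOR w4 = in0 XOR ((in2 OR in0) XNOR ((in1 XNOR (in2 OR in0)) NOR (in2 OR in0)))
w6 = w5 XOR w3 = (in0 XOR ((in2 OR in0) XNOR ((in1 XNOR (in2 OR in0)) NOR (in2 OR in0)))) XOR ((in1 XNOR (in2 OR in0)) NOR (in2 OR in0))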